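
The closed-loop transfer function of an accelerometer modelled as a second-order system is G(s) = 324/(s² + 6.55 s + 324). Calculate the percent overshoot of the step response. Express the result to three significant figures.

ω_n = √324 = 18.0 rad/s; ζ = 6.55/(2·18.0) = 0.182.
%OS = 100·exp(−πζ/√(1−ζ²)) = 55.9%.

%OS ≈ 55.9%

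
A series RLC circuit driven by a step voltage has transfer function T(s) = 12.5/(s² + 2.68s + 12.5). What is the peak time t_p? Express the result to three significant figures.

t_p ≈ 0.960 s

ω_n = √12.5 = 3.54 rad/s; ζ = 2.68/(2·3.54) = 0.379.
ω_d = 3.54·√(1 − 0.379²) = 3.27 rad/s. Then t_p = π/ω_d = 0.960 s.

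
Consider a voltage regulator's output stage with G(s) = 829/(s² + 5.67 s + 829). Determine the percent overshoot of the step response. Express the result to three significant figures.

%OS ≈ 73.3%

ω_n = √829 = 28.8 rad/s; ζ = 5.67/(2·28.8) = 0.0985.
Overshoot: exp(−π·0.0985/√(1−0.0985²)) = 0.733, i.e. 73.3%.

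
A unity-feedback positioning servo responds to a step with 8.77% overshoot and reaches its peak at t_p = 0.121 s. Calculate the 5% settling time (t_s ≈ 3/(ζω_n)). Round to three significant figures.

ζ from %OS: ζ = |ln 0.0877|/√(π²+ln²0.0877) = 0.612.
t_p = π/ω_d ⇒ ω_d = 26.0 rad/s; then ω_n = ω_d/√(1−ζ²) = 32.8 rad/s.
t_s ≈ 3/(ζω_n) = 3/(0.612·32.8) = 0.149 s.

t_s ≈ 0.149 s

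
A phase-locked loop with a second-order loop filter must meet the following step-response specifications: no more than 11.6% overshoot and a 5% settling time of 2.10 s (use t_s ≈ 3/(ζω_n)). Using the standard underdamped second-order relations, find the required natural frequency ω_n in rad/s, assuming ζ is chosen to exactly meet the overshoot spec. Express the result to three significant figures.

ζ = −ln(OS)/√(π² + (ln OS)²). With OS = 0.116, ln OS = −2.154 and ζ = 2.154/3.809 = 0.566.
From t_s ≈ 3/(ζω_n): ω_n = 3/(ζ·t_s) = 3/(0.566·2.10) = 2.53 rad/s.

ω_n ≈ 2.53 rad/s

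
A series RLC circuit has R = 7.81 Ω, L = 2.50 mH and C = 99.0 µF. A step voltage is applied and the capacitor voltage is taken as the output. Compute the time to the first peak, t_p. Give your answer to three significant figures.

For a series RLC circuit (capacitor voltage as output), ω_n = 1/√(LC) = 1/√(2.50 mH · 99.0 µF) = 2010 rad/s.
ζ = (R/2)·√(C/L) = (7.81/2)·√(99.0 µF/2.50 mH) = 0.777.
The damped frequency ω_d = ω_n√(1−ζ²) = 1270 rad/s. t_p = π/ω_d = 0.00248 s.

t_p ≈ 0.00248 s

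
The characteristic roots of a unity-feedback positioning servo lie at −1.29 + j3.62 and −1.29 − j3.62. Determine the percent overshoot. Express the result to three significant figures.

%OS ≈ 32.6%

With σ = 1.29, ω_d = 3.62: ω_n = √(σ²+ω_d²) = 3.84 rad/s, ζ = σ/ω_n = 0.336.
Overshoot: exp(−π·0.336/√(1−0.336²)) = 0.326, i.e. 32.6%.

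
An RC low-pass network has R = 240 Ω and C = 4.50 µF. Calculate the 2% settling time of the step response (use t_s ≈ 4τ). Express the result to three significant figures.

t_s ≈ 0.00432 s

τ = RC = 240 × 4.50 µF = 0.00108 s.
t_s ≈ 4τ = 0.00432 s.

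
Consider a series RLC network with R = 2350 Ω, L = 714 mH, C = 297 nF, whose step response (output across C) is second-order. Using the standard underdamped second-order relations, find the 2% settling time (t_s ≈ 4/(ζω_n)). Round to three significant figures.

t_s ≈ 0.00243 s

For a series RLC circuit (capacitor voltage as output), ω_n = 1/√(LC) = 1/√(714 mH · 297 nF) = 2170 rad/s.
ζ = (R/2)·√(C/L) = (2350/2)·√(297 nF/714 mH) = 0.758.
t_s ≈ 4/(ζω_n) = 0.00243 s.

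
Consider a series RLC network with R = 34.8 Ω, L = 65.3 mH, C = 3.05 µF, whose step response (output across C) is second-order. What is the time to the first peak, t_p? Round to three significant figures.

For a series RLC circuit (capacitor voltage as output), ω_n = 1/√(LC) = 1/√(65.3 mH · 3.05 µF) = 2240 rad/s.
ζ = (R/2)·√(C/L) = (34.8/2)·√(3.05 µF/65.3 mH) = 0.119.
ω_d = 2240·√(1 − 0.119²) = 2220 rad/s. t_p = π/ω_d = 0.00141 s.

t_p ≈ 0.00141 s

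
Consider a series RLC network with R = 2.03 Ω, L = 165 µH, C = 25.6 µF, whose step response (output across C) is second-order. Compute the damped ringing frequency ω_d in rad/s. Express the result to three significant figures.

ω_d ≈ 14100 rad/s

For a series RLC circuit (capacitor voltage as output), ω_n = 1/√(LC) = 1/√(165 µH · 25.6 µF) = 15400 rad/s.
ζ = (R/2)·√(C/L) = (2.03/2)·√(25.6 µF/165 µH) = 0.400.
ω_d = 15400·√(1 − 0.400²) = 14100 rad/s.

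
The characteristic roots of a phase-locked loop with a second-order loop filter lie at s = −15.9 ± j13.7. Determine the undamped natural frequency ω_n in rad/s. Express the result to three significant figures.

With σ = 15.9, ω_d = 13.7: ω_n = √(σ²+ω_d²) = 21.0 rad/s, ζ = σ/ω_n = 0.758.

ω_n ≈ 21.0 rad/s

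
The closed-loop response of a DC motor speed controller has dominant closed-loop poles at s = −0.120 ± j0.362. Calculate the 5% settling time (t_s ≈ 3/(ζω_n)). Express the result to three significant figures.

For poles at −σ ± jω_d, ζω_n = σ = 0.120, so t_s ≈ 3/σ = 25.0 s.

t_s ≈ 25.0 s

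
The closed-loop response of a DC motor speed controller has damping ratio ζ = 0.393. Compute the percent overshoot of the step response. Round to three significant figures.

For an underdamped second-order system, %OS = 100·exp(−πζ/√(1−ζ²)).
πζ/√(1−ζ²) = π·0.393/√(1−0.154) = 1.343, so %OS = 100·e^(−1.343) = 26.1%.

%OS ≈ 26.1%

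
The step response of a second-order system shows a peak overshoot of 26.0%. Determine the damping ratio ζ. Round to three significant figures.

Inverting the overshoot relation: ζ = |ln 0.260|/√(π² + ln²0.260) = 0.394.

ζ ≈ 0.394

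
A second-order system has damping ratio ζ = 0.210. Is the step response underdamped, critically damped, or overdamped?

underdamped

Since ζ = 0.210 < 1, the system is underdamped.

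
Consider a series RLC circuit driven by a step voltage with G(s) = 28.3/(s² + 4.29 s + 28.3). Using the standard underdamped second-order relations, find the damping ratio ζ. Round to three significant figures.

Matching coefficients with s² + 2ζω_n s + ω_n² gives ω_n² = 28.3 ⇒ ω_n = 5.32 rad/s, and ζ = 4.29/(2ω_n) = 0.403.

ζ ≈ 0.403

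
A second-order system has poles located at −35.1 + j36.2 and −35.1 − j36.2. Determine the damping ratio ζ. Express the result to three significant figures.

|pole| = ω_n = √(35.1² + 36.2²) = 50.4 rad/s; ζ = cos θ = σ/ω_n = 0.696.

ζ ≈ 0.696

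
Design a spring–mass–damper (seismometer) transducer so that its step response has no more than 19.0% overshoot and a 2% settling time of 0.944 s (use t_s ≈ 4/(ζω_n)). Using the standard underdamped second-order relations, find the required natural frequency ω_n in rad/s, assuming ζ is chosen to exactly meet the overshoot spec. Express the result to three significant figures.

ω_n ≈ 9.07 rad/s

ζ = −ln(OS)/√(π² + (ln OS)²). With OS = 0.190, ln OS = −1.661 and ζ = 1.661/3.554 = 0.467.
From t_s ≈ 4/(ζω_n): ω_n = 4/(ζ·t_s) = 4/(0.467·0.944) = 9.07 rad/s.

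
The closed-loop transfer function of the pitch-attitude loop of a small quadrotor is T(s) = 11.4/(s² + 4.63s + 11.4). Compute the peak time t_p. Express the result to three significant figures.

Comparing the denominator to s² + 2ζω_n s + ω_n²: ω_n = √11.4 = 3.38 rad/s, and 2ζω_n = 4.63 so ζ = 4.63/(2·3.38) = 0.686.
The damped frequency ω_d = ω_n√(1−ζ²) = 2.46 rad/s. Then t_p = π/ω_d = 1.28 s.

t_p ≈ 1.28 s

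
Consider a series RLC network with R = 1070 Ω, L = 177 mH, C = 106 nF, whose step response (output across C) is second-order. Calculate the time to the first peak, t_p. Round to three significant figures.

For a series RLC circuit (capacitor voltage as output), ω_n = 1/√(LC) = 1/√(177 mH · 106 nF) = 7300 rad/s.
ζ = (R/2)·√(C/L) = (1070/2)·√(106 nF/177 mH) = 0.414.
ω_d = 7300·√(1 − 0.414²) = 6650 rad/s. t_p = π/ω_d = 0.000473 s.

t_p ≈ 0.000473 s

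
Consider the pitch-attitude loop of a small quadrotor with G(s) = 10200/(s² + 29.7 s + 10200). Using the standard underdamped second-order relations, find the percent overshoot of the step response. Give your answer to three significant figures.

%OS ≈ 62.7%

ω_n = √10200 = 101 rad/s; ζ = 29.7/(2·101) = 0.147.
%OS = 100 e^{−πζ/√(1−ζ²)} with ζ = 0.147 gives 62.7%.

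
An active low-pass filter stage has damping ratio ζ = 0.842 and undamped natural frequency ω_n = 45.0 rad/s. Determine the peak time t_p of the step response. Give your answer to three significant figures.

t_p ≈ 0.129 s

The damped frequency is ω_d = ω_n√(1−ζ²) = 45.0·√(1−0.709) = 24.3 rad/s.
Peak time t_p = π/ω_d = π/24.3 = 0.129 s.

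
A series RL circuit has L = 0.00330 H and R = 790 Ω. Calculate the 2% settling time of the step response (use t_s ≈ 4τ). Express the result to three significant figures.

t_s ≈ 0.0000167 s

τ = L/R = 0.00330/790 = 0.00000418 s.
t_s ≈ 4τ = 0.0000167 s.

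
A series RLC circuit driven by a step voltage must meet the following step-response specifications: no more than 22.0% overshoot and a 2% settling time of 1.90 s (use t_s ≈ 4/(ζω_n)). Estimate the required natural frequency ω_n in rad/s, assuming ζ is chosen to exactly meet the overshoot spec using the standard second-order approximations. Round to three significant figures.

ζ = −ln(OS)/√(π² + (ln OS)²). With OS = 0.220, ln OS = −1.514 and ζ = 1.514/3.487 = 0.434.
From t_s ≈ 4/(ζω_n): ω_n = 4/(ζ·t_s) = 4/(0.434·1.90) = 4.85 rad/s.

ω_n ≈ 4.85 rad/s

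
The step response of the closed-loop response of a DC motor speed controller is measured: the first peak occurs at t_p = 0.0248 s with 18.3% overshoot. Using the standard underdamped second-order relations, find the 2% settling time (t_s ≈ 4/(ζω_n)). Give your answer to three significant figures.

t_s ≈ 0.0584 s

From the overshoot, ζ = −ln(OS)/√(π²+ln²(OS)) = 0.476.
t_p = π/ω_d ⇒ ω_d = 127 rad/s; then ω_n = ω_d/√(1−ζ²) = 144 rad/s.
t_s ≈ 4/(ζω_n) = 4/(0.476·144) = 0.0584 s.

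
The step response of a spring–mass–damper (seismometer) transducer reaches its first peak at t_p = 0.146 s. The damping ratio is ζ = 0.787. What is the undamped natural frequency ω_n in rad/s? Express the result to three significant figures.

ω_n ≈ 34.9 rad/s

Peak time t_p = π/ω_d, so ω_d = π/t_p = π/0.146 = 21.5 rad/s.
ω_n = ω_d/√(1−ζ²) = 21.5/√0.381 = 34.9 rad/s.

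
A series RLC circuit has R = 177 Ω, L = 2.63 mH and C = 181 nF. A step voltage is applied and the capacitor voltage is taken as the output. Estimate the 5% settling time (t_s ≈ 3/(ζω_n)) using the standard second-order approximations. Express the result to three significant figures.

t_s ≈ 0.0000892 s

For a series RLC circuit (capacitor voltage as output), ω_n = 1/√(LC) = 1/√(2.63 mH · 181 nF) = 45800 rad/s.
ζ = (R/2)·√(C/L) = (177/2)·√(181 nF/2.63 mH) = 0.734.
t_s ≈ 3/(ζω_n) = 0.0000892 s.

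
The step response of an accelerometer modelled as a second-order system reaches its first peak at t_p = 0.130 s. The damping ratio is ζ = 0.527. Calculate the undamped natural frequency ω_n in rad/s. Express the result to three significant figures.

ω_n ≈ 28.4 rad/s

Peak time t_p = π/ω_d, so ω_d = π/t_p = π/0.130 = 24.2 rad/s.
ω_n = ω_d/√(1−ζ²) = 24.2/√0.722 = 28.4 rad/s.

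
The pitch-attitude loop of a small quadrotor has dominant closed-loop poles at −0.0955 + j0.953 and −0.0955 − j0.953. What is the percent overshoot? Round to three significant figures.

%OS ≈ 73.0%

|pole| = ω_n = √(0.0955² + 0.953²) = 0.958 rad/s; ζ = cos θ = σ/ω_n = 0.0997.
Overshoot: exp(−π·0.0997/√(1−0.0997²)) = 0.730, i.e. 73.0%.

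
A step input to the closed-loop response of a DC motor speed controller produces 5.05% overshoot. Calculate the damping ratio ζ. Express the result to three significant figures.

Inverting the overshoot relation: ζ = |ln 0.0505|/√(π² + ln²0.0505) = 0.689.

ζ ≈ 0.689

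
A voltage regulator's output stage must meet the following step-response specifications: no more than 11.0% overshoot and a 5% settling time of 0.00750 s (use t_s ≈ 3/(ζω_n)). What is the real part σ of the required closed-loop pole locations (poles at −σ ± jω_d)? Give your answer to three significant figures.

The settling-time spec alone fixes σ = ζω_n = 3/t_s = 3/0.00750 = 400.
(Overshoot then fixes ζ = 0.575 and hence ω_d = σ·√(1−ζ²)/ζ = 569 rad/s.)

σ ≈ 400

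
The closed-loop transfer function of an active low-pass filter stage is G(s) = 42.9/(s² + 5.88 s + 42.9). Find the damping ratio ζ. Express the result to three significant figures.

ω_n = √42.9 = 6.55 rad/s; ζ = 5.88/(2·6.55) = 0.449.

ζ ≈ 0.449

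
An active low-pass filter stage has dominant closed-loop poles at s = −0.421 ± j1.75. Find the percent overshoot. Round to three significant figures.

The poles are at −σ ± jω_d with σ = 0.421 and ω_d = 1.75, so ω_n = √(σ²+ω_d²) = 1.80 rad/s and ζ = σ/ω_n = 0.234.
%OS = 100 e^{−πζ/√(1−ζ²)} with ζ = 0.234 gives 47.0%.

%OS ≈ 47.0%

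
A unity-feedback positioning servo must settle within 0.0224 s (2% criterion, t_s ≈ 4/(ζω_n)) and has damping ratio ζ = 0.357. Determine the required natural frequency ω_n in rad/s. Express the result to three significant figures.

Rearranging t_s ≈ 4/(ζω_n) gives ω_n = 4/(ζ·t_s) = 4/(0.357 × 0.0224) = 500 rad/s.

ω_n ≈ 500 rad/s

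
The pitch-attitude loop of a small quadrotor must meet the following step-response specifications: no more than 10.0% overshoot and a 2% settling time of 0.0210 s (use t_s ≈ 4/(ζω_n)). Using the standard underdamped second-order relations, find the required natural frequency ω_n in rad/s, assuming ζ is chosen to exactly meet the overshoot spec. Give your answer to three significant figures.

ω_n ≈ 322 rad/s

Inverting the overshoot relation: ζ = |ln 0.100|/√(π² + ln²0.100) = 0.591.
Then ω_n = 4/(ζ t_s) = 4/(0.591 × 0.0210) = 322 rad/s.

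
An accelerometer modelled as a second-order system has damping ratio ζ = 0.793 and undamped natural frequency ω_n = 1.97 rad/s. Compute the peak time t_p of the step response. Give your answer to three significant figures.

t_p ≈ 2.62 s

The damped frequency is ω_d = ω_n√(1−ζ²) = 1.97·√(1−0.629) = 1.20 rad/s.
Peak time t_p = π/ω_d = π/1.20 = 2.62 s.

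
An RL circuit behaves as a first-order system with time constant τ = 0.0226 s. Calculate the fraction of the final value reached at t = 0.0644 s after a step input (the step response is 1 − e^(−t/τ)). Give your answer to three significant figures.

y(t)/y_∞ = 1 − e^(−t/τ) = 1 − e^(−0.0644/0.0226) = 1 − e^(−2.85) = 0.942.

y/y_∞ ≈ 0.942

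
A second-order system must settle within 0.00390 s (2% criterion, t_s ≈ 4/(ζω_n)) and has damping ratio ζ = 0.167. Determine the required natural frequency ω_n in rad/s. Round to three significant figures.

ω_n ≈ 6140 rad/s

Rearranging t_s ≈ 4/(ζω_n) gives ω_n = 4/(ζ·t_s) = 4/(0.167 × 0.00390) = 6140 rad/s.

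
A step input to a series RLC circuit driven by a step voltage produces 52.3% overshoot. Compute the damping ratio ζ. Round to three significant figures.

Inverting the overshoot relation: ζ = |ln 0.523|/√(π² + ln²0.523) = 0.202.

ζ ≈ 0.202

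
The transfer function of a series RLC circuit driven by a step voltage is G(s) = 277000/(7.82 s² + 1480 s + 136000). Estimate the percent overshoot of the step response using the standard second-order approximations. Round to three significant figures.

%OS ≈ 3.93%

Dividing through by 7.82: denominator becomes s² + 189.3 s + 17390.
So ω_n = √17390 = 132 rad/s and ζ = 189.3/(2·132) = 0.718.
Overshoot: exp(−π·0.718/√(1−0.718²)) = 0.0393, i.e. 3.93%.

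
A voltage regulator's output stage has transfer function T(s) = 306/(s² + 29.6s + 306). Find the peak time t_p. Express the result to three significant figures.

Comparing the denominator to s² + 2ζω_n s + ω_n²: ω_n = √306 = 17.5 rad/s, and 2ζω_n = 29.6 so ζ = 29.6/(2·17.5) = 0.846.
The damped frequency ω_d = ω_n√(1−ζ²) = 9.33 rad/s. Then t_p = π/ω_d = 0.337 s.

t_p ≈ 0.337 s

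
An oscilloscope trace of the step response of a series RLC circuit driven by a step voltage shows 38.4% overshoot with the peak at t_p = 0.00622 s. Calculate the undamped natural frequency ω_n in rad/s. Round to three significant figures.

ω_n ≈ 528 rad/s

The overshoot fixes ζ = −ln(OS)/√(π²+ln²(OS)) = 0.291.
t_p = π/ω_d ⇒ ω_d = 505 rad/s; then ω_n = ω_d/√(1−ζ²) = 528 rad/s.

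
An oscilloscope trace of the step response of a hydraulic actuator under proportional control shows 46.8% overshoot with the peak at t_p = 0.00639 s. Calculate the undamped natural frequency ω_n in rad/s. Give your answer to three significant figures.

ω_n ≈ 506 rad/s

From the overshoot, ζ = −ln(OS)/√(π²+ln²(OS)) = 0.235.
t_p = π/ω_d ⇒ ω_d = 492 rad/s; then ω_n = ω_d/√(1−ζ²) = 506 rad/s.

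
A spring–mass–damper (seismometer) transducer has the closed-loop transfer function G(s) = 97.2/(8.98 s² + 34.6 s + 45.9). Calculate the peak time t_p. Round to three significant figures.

t_p ≈ 2.66 s

Dividing through by 8.98: denominator becomes s² + 3.853 s + 5.111.
So ω_n = √5.111 = 2.26 rad/s and ζ = 3.853/(2·2.26) = 0.852.
ω_d = 2.26·√(1 − 0.852²) = 1.18 rad/s. t_p = π/ω_d = 2.66 s.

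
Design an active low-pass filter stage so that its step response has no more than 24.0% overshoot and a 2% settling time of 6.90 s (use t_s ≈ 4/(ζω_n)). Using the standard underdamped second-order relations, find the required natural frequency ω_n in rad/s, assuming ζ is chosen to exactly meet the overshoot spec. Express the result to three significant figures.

ω_n ≈ 1.40 rad/s

ζ = −ln(OS)/√(π² + (ln OS)²). With OS = 0.240, ln OS = −1.427 and ζ = 1.427/3.451 = 0.414.
Then ω_n = 4/(ζ t_s) = 4/(0.414 × 6.90) = 1.40 rad/s.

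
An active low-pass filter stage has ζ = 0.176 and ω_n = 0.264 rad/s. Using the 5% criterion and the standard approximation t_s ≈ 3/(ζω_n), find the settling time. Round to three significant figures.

t_s ≈ 64.6 s

t_s ≈ 3/(ζω_n) = 3/(0.176 × 0.264) = 64.6 s.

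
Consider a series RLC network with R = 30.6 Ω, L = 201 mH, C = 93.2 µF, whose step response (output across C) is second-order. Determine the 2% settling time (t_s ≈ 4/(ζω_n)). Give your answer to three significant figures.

t_s ≈ 0.0525 s

For a series RLC circuit (capacitor voltage as output), ω_n = 1/√(LC) = 1/√(201 mH · 93.2 µF) = 231 rad/s.
ζ = (R/2)·√(C/L) = (30.6/2)·√(93.2 µF/201 mH) = 0.329.
t_s ≈ 4/(ζω_n) = 0.0525 s.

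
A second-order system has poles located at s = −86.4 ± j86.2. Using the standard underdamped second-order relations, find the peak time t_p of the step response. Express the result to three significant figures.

t_p = π/ω_d with ω_d = 86.2 (the imaginary part), so t_p = 0.0364 s.

t_p ≈ 0.0364 s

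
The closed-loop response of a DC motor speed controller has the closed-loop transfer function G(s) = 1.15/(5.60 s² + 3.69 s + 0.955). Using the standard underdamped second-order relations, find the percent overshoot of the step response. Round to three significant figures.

Dividing through by 5.60: denominator becomes s² + 0.6589 s + 0.1705.
So ω_n = √0.1705 = 0.413 rad/s and ζ = 0.6589/(2·0.413) = 0.798.
%OS = 100 e^{−πζ/√(1−ζ²)} with ζ = 0.798 gives 1.57%.

%OS ≈ 1.57%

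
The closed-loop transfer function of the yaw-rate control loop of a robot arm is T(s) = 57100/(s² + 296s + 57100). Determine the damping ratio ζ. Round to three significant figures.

ω_n = √57100 = 239 rad/s; ζ = 296/(2·239) = 0.619.

ζ ≈ 0.619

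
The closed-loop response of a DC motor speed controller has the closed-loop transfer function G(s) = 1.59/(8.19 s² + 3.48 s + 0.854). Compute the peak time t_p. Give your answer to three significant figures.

t_p ≈ 12.9 s

Dividing through by 8.19: denominator becomes s² + 0.4249 s + 0.1043.
So ω_n = √0.1043 = 0.323 rad/s and ζ = 0.4249/(2·0.323) = 0.658.
ω_d = ω_n√(1−ζ²) = 0.243 rad/s. t_p = π/ω_d = 12.9 s.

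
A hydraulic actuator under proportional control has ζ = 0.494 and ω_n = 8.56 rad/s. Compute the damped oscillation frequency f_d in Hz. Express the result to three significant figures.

f_d ≈ 1.18 Hz

ω_d = ω_n√(1−ζ²) = 8.56·√0.756 = 7.44 rad/s.
f_d = ω_d/(2π) = 1.18 Hz.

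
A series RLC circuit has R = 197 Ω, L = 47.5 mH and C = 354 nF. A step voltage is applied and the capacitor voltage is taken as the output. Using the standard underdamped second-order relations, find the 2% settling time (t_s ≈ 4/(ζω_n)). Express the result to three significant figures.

t_s ≈ 0.00193 s

For a series RLC circuit (capacitor voltage as output), ω_n = 1/√(LC) = 1/√(47.5 mH · 354 nF) = 7710 rad/s.
ζ = (R/2)·√(C/L) = (197/2)·√(354 nF/47.5 mH) = 0.269.
t_s ≈ 4/(ζω_n) = 0.00193 s.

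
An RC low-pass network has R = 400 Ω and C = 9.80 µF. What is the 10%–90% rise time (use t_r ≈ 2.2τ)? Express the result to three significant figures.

τ = RC = 400 × 9.80 µF = 0.00392 s.
t_r ≈ 2.2τ = 0.00862 s.

t_r ≈ 0.00862 s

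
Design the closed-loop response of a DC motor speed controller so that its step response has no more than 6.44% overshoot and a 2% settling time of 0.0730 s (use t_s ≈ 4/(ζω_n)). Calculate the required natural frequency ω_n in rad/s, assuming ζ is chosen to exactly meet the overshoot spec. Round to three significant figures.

Inverting the overshoot relation: ζ = |ln 0.0644|/√(π² + ln²0.0644) = 0.658.
From t_s ≈ 4/(ζω_n): ω_n = 4/(ζ·t_s) = 4/(0.658·0.0730) = 83.3 rad/s.

ω_n ≈ 83.3 rad/s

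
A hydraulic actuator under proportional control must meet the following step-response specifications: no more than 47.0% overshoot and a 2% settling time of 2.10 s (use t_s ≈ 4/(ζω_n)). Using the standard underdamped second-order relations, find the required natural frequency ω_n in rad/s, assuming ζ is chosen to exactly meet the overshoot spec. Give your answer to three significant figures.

ω_n ≈ 8.15 rad/s

From %OS = 100·exp(−πζ/√(1−ζ²)), invert to get ζ = −ln(OS)/√(π² + ln²(OS)) with OS = 0.470.
−ln 0.470 = 0.7550, so ζ = 0.7550/√(π² + 0.5701) = 0.234.
Then ω_n = 4/(ζ t_s) = 4/(0.234 × 2.10) = 8.15 rad/s.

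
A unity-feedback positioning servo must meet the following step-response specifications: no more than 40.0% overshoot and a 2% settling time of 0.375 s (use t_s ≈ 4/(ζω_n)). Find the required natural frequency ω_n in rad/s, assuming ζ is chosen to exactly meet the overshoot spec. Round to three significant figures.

ω_n ≈ 38.1 rad/s

From %OS = 100·exp(−πζ/√(1−ζ²)), invert to get ζ = −ln(OS)/√(π² + ln²(OS)) with OS = 0.400.
−ln 0.400 = 0.9163, so ζ = 0.9163/√(π² + 0.8396) = 0.280.
Then ω_n = 4/(ζ t_s) = 4/(0.280 × 0.375) = 38.1 rad/s.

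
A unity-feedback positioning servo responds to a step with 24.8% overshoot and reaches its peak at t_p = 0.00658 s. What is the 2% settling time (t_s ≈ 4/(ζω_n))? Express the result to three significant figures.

t_s ≈ 0.0189 s

From the overshoot, ζ = −ln(OS)/√(π²+ln²(OS)) = 0.406.
t_p = π/ω_d ⇒ ω_d = 477 rad/s; then ω_n = ω_d/√(1−ζ²) = 522 rad/s.
t_s ≈ 4/(ζω_n) = 4/(0.406·522) = 0.0189 s.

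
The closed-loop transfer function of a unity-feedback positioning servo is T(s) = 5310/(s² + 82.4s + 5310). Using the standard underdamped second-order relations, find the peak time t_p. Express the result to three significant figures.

t_p ≈ 0.0523 s

ω_n = √5310 = 72.9 rad/s; ζ = 82.4/(2·72.9) = 0.565.
ω_d = ω_n√(1−ζ²) = 60.1 rad/s. Then t_p = π/ω_d = 0.0523 s.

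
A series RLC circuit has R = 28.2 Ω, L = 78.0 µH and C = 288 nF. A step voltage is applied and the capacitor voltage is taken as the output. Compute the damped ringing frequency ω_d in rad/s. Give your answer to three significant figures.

For a series RLC circuit (capacitor voltage as output), ω_n = 1/√(LC) = 1/√(78.0 µH · 288 nF) = 211000 rad/s.
ζ = (R/2)·√(C/L) = (28.2/2)·√(288 nF/78.0 µH) = 0.857.
ω_d = 211000·√(1 − 0.857²) = 109000 rad/s.

ω_d ≈ 109000 rad/s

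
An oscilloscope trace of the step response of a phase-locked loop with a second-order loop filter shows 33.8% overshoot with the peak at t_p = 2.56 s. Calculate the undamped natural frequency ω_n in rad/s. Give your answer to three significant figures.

ω_n ≈ 1.30 rad/s

The overshoot fixes ζ = −ln(OS)/√(π²+ln²(OS)) = 0.326.
From t_p = π/ω_d, ω_d = π/2.56 = 1.23 rad/s, so ω_n = ω_d/√(1−ζ²) = 1.30 rad/s.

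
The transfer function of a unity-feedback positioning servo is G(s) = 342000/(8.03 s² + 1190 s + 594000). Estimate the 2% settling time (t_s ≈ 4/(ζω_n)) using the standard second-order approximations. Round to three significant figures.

Dividing through by 8.03: denominator becomes s² + 148.2 s + 73970.
So ω_n = √73970 = 272 rad/s and ζ = 148.2/(2·272) = 0.272.
t_s ≈ 4/(ζω_n) = 0.0540 s.

t_s ≈ 0.0540 s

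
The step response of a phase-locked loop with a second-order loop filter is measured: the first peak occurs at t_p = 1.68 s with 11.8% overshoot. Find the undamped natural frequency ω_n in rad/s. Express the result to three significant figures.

ζ from %OS: ζ = |ln 0.118|/√(π²+ln²0.118) = 0.562.
From t_p = π/ω_d, ω_d = π/1.68 = 1.87 rad/s, so ω_n = ω_d/√(1−ζ²) = 2.26 rad/s.

ω_n ≈ 2.26 rad/s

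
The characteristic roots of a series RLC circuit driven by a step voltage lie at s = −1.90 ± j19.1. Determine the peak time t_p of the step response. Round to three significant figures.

t_p = π/ω_d with ω_d = 19.1 (the imaginary part), so t_p = 0.164 s.

t_p ≈ 0.164 s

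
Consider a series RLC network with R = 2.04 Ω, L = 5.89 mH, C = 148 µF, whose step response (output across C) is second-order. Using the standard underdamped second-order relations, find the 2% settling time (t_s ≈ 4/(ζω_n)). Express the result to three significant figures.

t_s ≈ 0.0231 s

For a series RLC circuit (capacitor voltage as output), ω_n = 1/√(LC) = 1/√(5.89 mH · 148 µF) = 1070 rad/s.
ζ = (R/2)·√(C/L) = (2.04/2)·√(148 µF/5.89 mH) = 0.162.
t_s ≈ 4/(ζω_n) = 0.0231 s.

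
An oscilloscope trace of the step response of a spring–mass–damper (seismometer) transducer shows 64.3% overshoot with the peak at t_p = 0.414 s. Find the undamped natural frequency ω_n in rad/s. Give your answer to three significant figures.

ω_n ≈ 7.66 rad/s

The overshoot fixes ζ = −ln(OS)/√(π²+ln²(OS)) = 0.139.
t_p = π/ω_d ⇒ ω_d = 7.59 rad/s; then ω_n = ω_d/√(1−ζ²) = 7.66 rad/s.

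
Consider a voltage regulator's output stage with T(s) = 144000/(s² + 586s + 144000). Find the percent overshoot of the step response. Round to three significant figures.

%OS ≈ 2.20%

Comparing the denominator to s² + 2ζω_n s + ω_n²: ω_n = √144000 = 379 rad/s, and 2ζω_n = 586 so ζ = 586/(2·379) = 0.772.
%OS = 100·exp(−πζ/√(1−ζ²)) = 2.20%.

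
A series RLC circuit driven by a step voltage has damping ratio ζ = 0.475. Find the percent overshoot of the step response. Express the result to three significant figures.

%OS ≈ 18.3%

For an underdamped second-order system, %OS = 100·exp(−πζ/√(1−ζ²)).
πζ/√(1−ζ²) = π·0.475/√(1−0.226) = 1.696, so %OS = 100·e^(−1.696) = 18.3%.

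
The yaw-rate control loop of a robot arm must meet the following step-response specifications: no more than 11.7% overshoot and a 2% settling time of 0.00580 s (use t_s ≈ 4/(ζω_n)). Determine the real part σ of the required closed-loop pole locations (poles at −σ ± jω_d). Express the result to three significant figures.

σ ≈ 690

The settling-time spec alone fixes σ = ζω_n = 4/t_s = 4/0.00580 = 690.
(Overshoot then fixes ζ = 0.564 and hence ω_d = σ·√(1−ζ²)/ζ = 1010 rad/s.)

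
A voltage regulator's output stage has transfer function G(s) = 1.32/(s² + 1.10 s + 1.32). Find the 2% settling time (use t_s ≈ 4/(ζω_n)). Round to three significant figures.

Comparing the denominator to s² + 2ζω_n s + ω_n²: ω_n = √1.32 = 1.15 rad/s, and 2ζω_n = 1.10 so ζ = 1.10/(2·1.15) = 0.479.
t_s ≈ 4/(ζω_n) = 4/(0.479·1.15) = 7.27 s.

t_s ≈ 7.27 s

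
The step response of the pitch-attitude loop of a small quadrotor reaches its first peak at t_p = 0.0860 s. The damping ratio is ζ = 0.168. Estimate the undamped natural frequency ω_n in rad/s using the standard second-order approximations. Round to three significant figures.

ω_n ≈ 37.1 rad/s

Peak time t_p = π/ω_d, so ω_d = π/t_p = π/0.0860 = 36.5 rad/s.
ω_n = ω_d/√(1−ζ²) = 36.5/√0.972 = 37.1 rad/s.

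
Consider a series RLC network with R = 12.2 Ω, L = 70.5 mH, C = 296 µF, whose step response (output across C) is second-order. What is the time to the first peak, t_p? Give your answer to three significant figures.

t_p ≈ 0.0156 s

For a series RLC circuit (capacitor voltage as output), ω_n = 1/√(LC) = 1/√(70.5 mH · 296 µF) = 219 rad/s.
ζ = (R/2)·√(C/L) = (12.2/2)·√(296 µF/70.5 mH) = 0.395.
The damped frequency ω_d = ω_n√(1−ζ²) = 201 rad/s. t_p = π/ω_d = 0.0156 s.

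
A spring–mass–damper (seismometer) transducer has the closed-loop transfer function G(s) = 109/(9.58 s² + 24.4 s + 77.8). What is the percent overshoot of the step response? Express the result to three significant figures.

Dividing through by 9.58: denominator becomes s² + 2.547 s + 8.121.
So ω_n = √8.121 = 2.85 rad/s and ζ = 2.547/(2·2.85) = 0.447.
%OS = 100 e^{−πζ/√(1−ζ²)} with ζ = 0.447 gives 20.8%.

%OS ≈ 20.8%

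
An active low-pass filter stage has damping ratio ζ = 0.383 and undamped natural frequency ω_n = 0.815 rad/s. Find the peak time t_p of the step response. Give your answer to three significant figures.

t_p ≈ 4.17 s

The damped frequency is ω_d = ω_n√(1−ζ²) = 0.815·√(1−0.147) = 0.753 rad/s.
Peak time t_p = π/ω_d = π/0.753 = 4.17 s.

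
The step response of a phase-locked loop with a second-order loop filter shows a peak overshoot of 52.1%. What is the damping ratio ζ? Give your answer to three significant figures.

ζ ≈ 0.203

Inverting the overshoot relation: ζ = |ln 0.521|/√(π² + ln²0.521) = 0.203.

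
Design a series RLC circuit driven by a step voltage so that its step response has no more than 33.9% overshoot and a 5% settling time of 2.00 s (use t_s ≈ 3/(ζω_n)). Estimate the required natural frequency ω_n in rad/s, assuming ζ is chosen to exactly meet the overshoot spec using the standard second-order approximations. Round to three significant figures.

ω_n ≈ 4.61 rad/s

ζ = −ln(OS)/√(π² + (ln OS)²). With OS = 0.339, ln OS = −1.082 and ζ = 1.082/3.323 = 0.326.
From t_s ≈ 3/(ζω_n): ω_n = 3/(ζ·t_s) = 3/(0.326·2.00) = 4.61 rad/s.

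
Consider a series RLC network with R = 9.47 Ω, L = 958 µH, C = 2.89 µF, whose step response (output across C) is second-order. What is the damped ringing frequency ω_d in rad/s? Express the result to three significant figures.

For a series RLC circuit (capacitor voltage as output), ω_n = 1/√(LC) = 1/√(958 µH · 2.89 µF) = 19000 rad/s.
ζ = (R/2)·√(C/L) = (9.47/2)·√(2.89 µF/958 µH) = 0.260.
ω_d = ω_n√(1−ζ²) = 18400 rad/s.

ω_d ≈ 18400 rad/s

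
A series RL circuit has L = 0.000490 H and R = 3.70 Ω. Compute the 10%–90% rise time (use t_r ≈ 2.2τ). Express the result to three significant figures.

t_r ≈ 0.000291 s

τ = L/R = 0.000490/3.70 = 0.000132 s.
t_r ≈ 2.2τ = 0.000291 s.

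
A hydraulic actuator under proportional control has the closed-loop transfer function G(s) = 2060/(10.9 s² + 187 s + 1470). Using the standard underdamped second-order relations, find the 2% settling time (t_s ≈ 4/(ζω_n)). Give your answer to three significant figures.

t_s ≈ 0.466 s

Dividing through by 10.9: denominator becomes s² + 17.16 s + 134.9.
So ω_n = √134.9 = 11.6 rad/s and ζ = 17.16/(2·11.6) = 0.739.
t_s ≈ 4/(ζω_n) = 0.466 s.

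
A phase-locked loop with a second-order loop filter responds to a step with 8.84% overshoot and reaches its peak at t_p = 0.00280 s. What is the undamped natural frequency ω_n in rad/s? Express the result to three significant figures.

ω_n ≈ 1420 rad/s

The overshoot fixes ζ = −ln(OS)/√(π²+ln²(OS)) = 0.611.
From t_p = π/ω_d, ω_d = π/0.00280 = 1120 rad/s, so ω_n = ω_d/√(1−ζ²) = 1420 rad/s.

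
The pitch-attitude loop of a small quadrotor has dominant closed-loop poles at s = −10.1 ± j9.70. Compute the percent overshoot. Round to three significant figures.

|pole| = ω_n = √(10.1² + 9.70²) = 14.0 rad/s; ζ = cos θ = σ/ω_n = 0.721.
Overshoot: exp(−π·0.721/√(1−0.721²)) = 0.0380, i.e. 3.80%.

%OS ≈ 3.80%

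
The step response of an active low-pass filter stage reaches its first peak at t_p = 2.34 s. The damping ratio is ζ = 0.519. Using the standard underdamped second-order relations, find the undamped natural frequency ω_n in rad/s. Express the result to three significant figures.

ω_n ≈ 1.57 rad/s

Peak time t_p = π/ω_d, so ω_d = π/t_p = π/2.34 = 1.34 rad/s.
ω_n = ω_d/√(1−ζ²) = 1.34/√0.731 = 1.57 rad/s.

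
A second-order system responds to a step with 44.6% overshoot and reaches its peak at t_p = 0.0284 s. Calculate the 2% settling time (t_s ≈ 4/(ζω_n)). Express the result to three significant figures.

t_s ≈ 0.141 s

The overshoot fixes ζ = −ln(OS)/√(π²+ln²(OS)) = 0.249.
From t_p = π/ω_d, ω_d = π/0.0284 = 111 rad/s, so ω_n = ω_d/√(1−ζ²) = 114 rad/s.
t_s ≈ 4/(ζω_n) = 4/(0.249·114) = 0.141 s.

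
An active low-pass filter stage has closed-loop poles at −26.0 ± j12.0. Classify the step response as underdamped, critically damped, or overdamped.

underdamped

Since the poles form a complex-conjugate pair with nonzero imaginary part, the response is underdamped.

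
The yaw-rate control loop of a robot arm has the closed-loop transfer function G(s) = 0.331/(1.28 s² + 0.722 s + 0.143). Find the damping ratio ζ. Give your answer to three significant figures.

Dividing through by 1.28: denominator becomes s² + 0.5641 s + 0.1117.
So ω_n = √0.1117 = 0.334 rad/s and ζ = 0.5641/(2·0.334) = 0.844.

ζ ≈ 0.844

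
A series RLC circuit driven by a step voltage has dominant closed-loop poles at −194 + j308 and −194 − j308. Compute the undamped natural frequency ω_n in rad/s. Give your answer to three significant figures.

|pole| = ω_n = √(194² + 308²) = 364 rad/s; ζ = cos θ = σ/ω_n = 0.533.

ω_n ≈ 364 rad/s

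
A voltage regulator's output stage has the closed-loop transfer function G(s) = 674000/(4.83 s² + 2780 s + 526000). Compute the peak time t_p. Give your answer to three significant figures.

t_p ≈ 0.0195 s

Dividing through by 4.83: denominator becomes s² + 575.6 s + 108900.
So ω_n = √108900 = 330 rad/s and ζ = 575.6/(2·330) = 0.872.
ω_d = ω_n√(1−ζ²) = 162 rad/s. t_p = π/ω_d = 0.0195 s.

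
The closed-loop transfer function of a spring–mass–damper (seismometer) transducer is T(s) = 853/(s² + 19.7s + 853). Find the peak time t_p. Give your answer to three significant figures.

t_p ≈ 0.114 s

Matching coefficients with s² + 2ζω_n s + ω_n² gives ω_n² = 853 ⇒ ω_n = 29.2 rad/s, and ζ = 19.7/(2ω_n) = 0.337.
ω_d = 29.2·√(1 − 0.337²) = 27.5 rad/s. Then t_p = π/ω_d = 0.114 s.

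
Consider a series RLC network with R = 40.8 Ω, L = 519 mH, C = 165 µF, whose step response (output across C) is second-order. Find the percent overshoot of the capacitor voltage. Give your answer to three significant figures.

For a series RLC circuit (capacitor voltage as output), ω_n = 1/√(LC) = 1/√(519 mH · 165 µF) = 108 rad/s.
ζ = (R/2)·√(C/L) = (40.8/2)·√(165 µF/519 mH) = 0.364.
%OS = 100 e^{−πζ/√(1−ζ²)} with ζ = 0.364 gives 29.3%.

%OS ≈ 29.3%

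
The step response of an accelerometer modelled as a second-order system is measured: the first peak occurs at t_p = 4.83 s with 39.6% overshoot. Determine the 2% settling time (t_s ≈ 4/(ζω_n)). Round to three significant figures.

The overshoot fixes ζ = −ln(OS)/√(π²+ln²(OS)) = 0.283.
From t_p = π/ω_d, ω_d = π/4.83 = 0.650 rad/s, so ω_n = ω_d/√(1−ζ²) = 0.678 rad/s.
t_s ≈ 4/(ζω_n) = 4/(0.283·0.678) = 20.9 s.

t_s ≈ 20.9 s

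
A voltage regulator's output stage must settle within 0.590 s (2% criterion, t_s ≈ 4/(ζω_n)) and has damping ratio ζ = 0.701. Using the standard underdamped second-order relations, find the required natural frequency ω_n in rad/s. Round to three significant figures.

ω_n ≈ 9.67 rad/s

Rearranging t_s ≈ 4/(ζω_n) gives ω_n = 4/(ζ·t_s) = 4/(0.701 × 0.590) = 9.67 rad/s.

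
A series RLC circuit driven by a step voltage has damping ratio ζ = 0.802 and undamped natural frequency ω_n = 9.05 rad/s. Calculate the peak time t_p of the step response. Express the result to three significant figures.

t_p ≈ 0.581 s

The damped frequency is ω_d = ω_n√(1−ζ²) = 9.05·√(1−0.643) = 5.41 rad/s.
Peak time t_p = π/ω_d = π/5.41 = 0.581 s.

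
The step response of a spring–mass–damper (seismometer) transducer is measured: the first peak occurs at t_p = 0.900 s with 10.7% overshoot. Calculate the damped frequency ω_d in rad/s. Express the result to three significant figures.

ω_d ≈ 3.49 rad/s

t_p = π/ω_d, so ω_d = π/0.900 = 3.49 rad/s.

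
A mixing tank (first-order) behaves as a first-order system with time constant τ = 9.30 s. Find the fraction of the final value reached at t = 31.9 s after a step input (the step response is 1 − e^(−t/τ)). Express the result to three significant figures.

y/y_∞ ≈ 0.968

y(t)/y_∞ = 1 − e^(−t/τ) = 1 − e^(−31.9/9.30) = 1 − e^(−3.43) = 0.968.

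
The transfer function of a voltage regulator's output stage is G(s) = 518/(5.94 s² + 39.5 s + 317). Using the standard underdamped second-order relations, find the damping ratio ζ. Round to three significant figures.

Dividing through by 5.94: denominator becomes s² + 6.650 s + 53.37.
So ω_n = √53.37 = 7.31 rad/s and ζ = 6.650/(2·7.31) = 0.455.

ζ ≈ 0.455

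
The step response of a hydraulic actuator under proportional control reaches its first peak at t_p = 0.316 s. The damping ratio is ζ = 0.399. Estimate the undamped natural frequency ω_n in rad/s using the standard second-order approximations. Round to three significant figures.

Peak time t_p = π/ω_d, so ω_d = π/t_p = π/0.316 = 9.94 rad/s.
ω_n = ω_d/√(1−ζ²) = 9.94/√0.841 = 10.8 rad/s.

ω_n ≈ 10.8 rad/s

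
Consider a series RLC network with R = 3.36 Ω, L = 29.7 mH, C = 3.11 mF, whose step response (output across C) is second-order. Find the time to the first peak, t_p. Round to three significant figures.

t_p ≈ 0.0360 s

For a series RLC circuit (capacitor voltage as output), ω_n = 1/√(LC) = 1/√(29.7 mH · 3.11 mF) = 104 rad/s.
ζ = (R/2)·√(C/L) = (3.36/2)·√(3.11 mF/29.7 mH) = 0.544.
The damped frequency ω_d = ω_n√(1−ζ²) = 87.3 rad/s. t_p = π/ω_d = 0.0360 s.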